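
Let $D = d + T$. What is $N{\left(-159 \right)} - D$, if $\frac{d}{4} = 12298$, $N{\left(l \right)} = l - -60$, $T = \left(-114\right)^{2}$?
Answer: $-62287$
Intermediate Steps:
$T = 12996$
$N{\left(l \right)} = 60 + l$ ($N{\left(l \right)} = l + 60 = 60 + l$)
$d = 49192$ ($d = 4 \cdot 12298 = 49192$)
$D = 62188$ ($D = 49192 + 12996 = 62188$)
$N{\left(-159 \right)} - D = \left(60 - 159\right) - 62188 = -99 - 62188 = -62287$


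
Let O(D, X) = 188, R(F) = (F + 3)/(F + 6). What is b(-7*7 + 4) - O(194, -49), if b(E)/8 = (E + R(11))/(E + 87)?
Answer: -70120/357 ≈ -196.41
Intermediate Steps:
R(F) = (3 + F)/(6 + F)
b(E) = 8*(14/17 + E)/(87 + E) (b(E) = 8*((E + (3 + 11)/(6 + 11))/(E + 87)) = 8*((E + 14/17)/(87 + E)) = 8*((14/17 + E)/(87 + E)) = 8*(14/17 + E)/(87 + E))
b(-7*7 + 4) - O(194, -49) = 8*(14 + 17*(-7*7 + 4))/(17*(87 + (-7*7 + 4))) - 1*188 = 8*(14 + 17*(-49 + 4))/(17*(87 + (-49 + 4))) - 188 = 8*(14 + 17*(-45))/(17*(87 - 45)) - 188 = (8/17)*(14 - 765)/42 - 188 = (8/17)*(1/42)*(-751) - 188 = -3004/357 - 188 = -70120/357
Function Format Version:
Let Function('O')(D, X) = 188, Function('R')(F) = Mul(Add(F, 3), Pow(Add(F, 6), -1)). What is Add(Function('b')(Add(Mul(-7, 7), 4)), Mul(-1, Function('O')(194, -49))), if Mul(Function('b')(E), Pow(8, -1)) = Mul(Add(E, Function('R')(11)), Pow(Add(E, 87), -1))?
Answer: Rational(-70120, 357) ≈ -196.41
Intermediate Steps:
Function('R')(F) = Mul(Pow(Add(6, F), -1), Add(3, F)) (Function('R')(F) = Mul(Add(3, F), Pow(Add(6, F), -1)) = Mul(Pow(Add(6, F), -1), Add(3, F)))
Function('b')(E) = Mul(8, Pow(Add(87, E), -1), Add(Rational(14, 17), E)) (Function('b')(E) = Mul(8, Mul(Add(E, Mul(Pow(Add(6, 11), -1), Add(3, 11))), Pow(Add(E, 87), -1))) = Mul(8, Mul(Add(E, Mul(Pow(17, -1), 14)), Pow(Add(87, E), -1))) = Mul(8, Mul(Add(E, Mul(Rational(1, 17), 14)), Pow(Add(87, E), -1))) = Mul(8, Mul(Add(E, Rational(14, 17)), Pow(Add(87, E), -1))) = Mul(8, Mul(Add(Rational(14, 17), E), Pow(Add(87, E), -1))) = Mul(8, Mul(Pow(Add(87, E), -1), Add(Rational(14, 17), E))) = Mul(8, Pow(Add(87, E), -1), Add(Rational(14, 17), E)))
Add(Function('b')(Add(Mul(-7, 7), 4)), Mul(-1, Function('O')(194, -49))) = Add(Mul(Rational(8, 17), Pow(Add(87, Add(Mul(-7, 7), 4)), -1), Add(14, Mul(17, Add(Mul(-7, 7), 4)))), Mul(-1, 188)) = Add(Mul(Rational(8, 17), Pow(Add(87, Add(-49, 4)), -1), Add(14, Mul(17, Add(-49, 4)))), -188) = Add(Mul(Rational(8, 17), Pow(Add(87, -45), -1), Add(14, Mul(17, -45))), -188) = Add(Mul(Rational(8, 17), Pow(42, -1), Add(14, -765)), -188) = Add(Mul(Rational(8, 17), Rational(1, 42), -751), -188) = Add(Rational(-3004, 357), -188) = Rational(-70120, 357)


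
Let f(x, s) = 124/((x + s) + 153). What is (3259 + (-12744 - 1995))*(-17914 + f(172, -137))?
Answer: 9665321960/47 ≈ 2.0565e+8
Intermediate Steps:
f(x, s) = 124/(153 + s + x) (f(x, s) = 124/((s + x) + 153) = 124/(153 + s + x))
(3259 + (-12744 - 1995))*(-17914 + f(172, -137)) = (3259 + (-12744 - 1995))*(-17914 + 124/(153 - 137 + 172)) = (3259 - 14739)*(-17914 + 124/188) = -11480*(-17914 + 124*(1/188)) = -11480*(-17914 + 31/47) = -11480*(-841927/47) = 9665321960/47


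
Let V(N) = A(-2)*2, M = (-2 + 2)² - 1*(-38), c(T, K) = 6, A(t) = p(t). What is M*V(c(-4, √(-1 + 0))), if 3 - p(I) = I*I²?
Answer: 836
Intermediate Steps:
p(I) = 3 - I³ (p(I) = 3 - I*I² = 3 - I³)
A(t) = 3 - t³
M = 38 (M = 0² + 38 = 0 + 38 = 38)
V(N) = 22 (V(N) = (3 - 1*(-2)³)*2 = (3 - 1*(-8))*2 = (3 + 8)*2 = 11*2 = 22)
M*V(c(-4, √(-1 + 0))) = 38*22 = 836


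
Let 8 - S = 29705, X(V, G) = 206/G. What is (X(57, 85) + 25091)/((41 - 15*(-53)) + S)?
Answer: -2132941/2453185 ≈ -0.86946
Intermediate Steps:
S = -29697 (S = 8 - 1*29705 = 8 - 29705 = -29697)
(X(57, 85) + 25091)/((41 - 15*(-53)) + S) = (206/85 + 25091)/((41 - 15*(-53)) - 29697) = (206*(1/85) + 25091)/((41 + 795) - 29697) = (206/85 + 25091)/(836 - 29697) = (2132941/85)/(-28861) = (2132941/85)*(-1/28861) = -2132941/2453185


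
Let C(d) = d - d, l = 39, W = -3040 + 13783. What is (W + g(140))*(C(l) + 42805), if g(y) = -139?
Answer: 453904220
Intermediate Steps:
W = 10743
C(d) = 0
(W + g(140))*(C(l) + 42805) = (10743 - 139)*(0 + 42805) = 10604*42805 = 453904220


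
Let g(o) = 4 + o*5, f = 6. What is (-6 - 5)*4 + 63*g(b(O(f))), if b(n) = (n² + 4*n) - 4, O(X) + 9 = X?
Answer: -1997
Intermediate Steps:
O(X) = -9 + X
b(n) = -4 + n² + 4*n
g(o) = 4 + 5*o
(-6 - 5)*4 + 63*g(b(O(f))) = (-6 - 5)*4 + 63*(4 + 5*(-4 + (-9 + 6)² + 4*(-9 + 6))) = -11*4 + 63*(4 + 5*(-4 + (-3)² + 4*(-3))) = -44 + 63*(4 + 5*(-4 + 9 - 12)) = -44 + 63*(4 + 5*(-7)) = -44 + 63*(4 - 35) = -44 + 63*(-31) = -44 - 1953 = -1997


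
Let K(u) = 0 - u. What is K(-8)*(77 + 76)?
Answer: 1224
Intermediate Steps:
K(u) = -u
K(-8)*(77 + 76) = (-1*(-8))*(77 + 76) = 8*153 = 1224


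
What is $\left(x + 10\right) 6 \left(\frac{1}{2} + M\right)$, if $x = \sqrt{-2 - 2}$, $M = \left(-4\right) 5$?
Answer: $-1170 - 234 i \approx -1170.0 - 234.0 i$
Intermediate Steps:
$M = -20$
$x = 2 i$ ($x = \sqrt{-4} = 2 i \approx 2.0 i$)
$\left(x + 10\right) 6 \left(\frac{1}{2} + M\right) = \left(2 i + 10\right) 6 \left(\frac{1}{2} - 20\right) = \left(10 + 2 i\right) 6 \left(\frac{1}{2} - 20\right) = \left(10 + 2 i\right) 6 \left(- \frac{39}{2}\right) = \left(10 + 2 i\right) \left(-117\right) = -1170 - 234 i$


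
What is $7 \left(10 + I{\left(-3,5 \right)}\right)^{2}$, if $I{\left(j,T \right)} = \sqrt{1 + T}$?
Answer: $742 + 140 \sqrt{6} \approx 1084.9$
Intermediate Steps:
$7 \left(10 + I{\left(-3,5 \right)}\right)^{2} = 7 \left(10 + \sqrt{1 + 5}\right)^{2} = 7 \left(10 + \sqrt{6}\right)^{2}$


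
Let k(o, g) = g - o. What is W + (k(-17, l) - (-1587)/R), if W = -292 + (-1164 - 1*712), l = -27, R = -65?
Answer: -143157/65 ≈ -2202.4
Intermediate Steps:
W = -2168 (W = -292 + (-1164 - 712) = -292 - 1876 = -2168)
W + (k(-17, l) - (-1587)/R) = -2168 + ((-27 - 1*(-17)) - (-1587)/(-65)) = -2168 + ((-27 + 17) - (-1587)*(-1)/65) = -2168 + (-10 - 1*1587/65) = -2168 + (-10 - 1587/65) = -2168 - 2237/65 = -143157/65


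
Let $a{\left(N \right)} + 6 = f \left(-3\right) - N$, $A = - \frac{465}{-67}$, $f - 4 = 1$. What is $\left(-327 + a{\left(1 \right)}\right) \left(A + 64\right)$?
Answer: $- \frac{1658797}{67} \approx -24758.0$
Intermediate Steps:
$f = 5$ ($f = 4 + 1 = 5$)
$A = \frac{465}{67}$ ($A = \left(-465\right) \left(- \frac{1}{67}\right) = \frac{465}{67} \approx 6.9403$)
$a{\left(N \right)} = -21 - N$ ($a{\left(N \right)} = -6 - \left(15 + N\right) = -21 - N$)
$\left(-327 + a{\left(1 \right)}\right) \left(A + 64\right) = \left(-327 - 22\right) \left(\frac{465}{67} + 64\right) = \left(-327 - 22\right) \frac{4753}{67} = \left(-349\right) \frac{4753}{67} = - \frac{1658797}{67}$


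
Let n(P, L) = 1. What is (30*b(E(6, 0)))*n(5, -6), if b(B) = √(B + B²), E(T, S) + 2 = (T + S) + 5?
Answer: 90*√10 ≈ 284.60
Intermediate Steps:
E(T, S) = 3 + S + T (E(T, S) = -2 + ((T + S) + 5) = -2 + ((S + T) + 5) = -2 + (5 + S + T) = 3 + S + T)
(30*b(E(6, 0)))*n(5, -6) = (30*√((3 + 0 + 6)*(1 + (3 + 0 + 6))))*1 = (30*√(9*(1 + 9)))*1 = (30*√(9*10))*1 = (30*√90)*1 = (30*(3*√10))*1 = (90*√10)*1 = 90*√10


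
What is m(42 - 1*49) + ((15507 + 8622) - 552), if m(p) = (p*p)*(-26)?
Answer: 22303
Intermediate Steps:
m(p) = -26*p² (m(p) = p²*(-26) = -26*p²)
m(42 - 1*49) + ((15507 + 8622) - 552) = -26*(42 - 1*49)² + ((15507 + 8622) - 552) = -26*(42 - 49)² + (24129 - 552) = -26*(-7)² + 23577 = -26*49 + 23577 = -1274 + 23577 = 22303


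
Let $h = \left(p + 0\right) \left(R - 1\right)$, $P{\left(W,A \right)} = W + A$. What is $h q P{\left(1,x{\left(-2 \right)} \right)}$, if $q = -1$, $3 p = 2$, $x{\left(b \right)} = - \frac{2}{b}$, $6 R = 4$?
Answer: $\frac{4}{9} \approx 0.44444$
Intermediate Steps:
$R = \frac{2}{3}$ ($R = \frac{1}{6} \cdot 4 = \frac{2}{3} \approx 0.66667$)
$P{\left(W,A \right)} = A + W$
$p = \frac{2}{3}$ ($p = \frac{1}{3} \cdot 2 = \frac{2}{3} \approx 0.66667$)
$h = - \frac{2}{9}$ ($h = \left(\frac{2}{3} + 0\right) \left(\frac{2}{3} - 1\right) = \frac{2}{3} \left(- \frac{1}{3}\right) = - \frac{2}{9} \approx -0.22222$)
$h q P{\left(1,x{\left(-2 \right)} \right)} = \left(- \frac{2}{9}\right) \left(-1\right) \left(- \frac{2}{-2} + 1\right) = \frac{2 \left(\left(-2\right) \left(- \frac{1}{2}\right) + 1\right)}{9} = \frac{2 \left(1 + 1\right)}{9} = \frac{2}{9} \cdot 2 = \frac{4}{9}$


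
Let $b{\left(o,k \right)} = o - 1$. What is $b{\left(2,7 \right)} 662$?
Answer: $662$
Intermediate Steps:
$b{\left(o,k \right)} = -1 + o$ ($b{\left(o,k \right)} = o - 1 = -1 + o$)
$b{\left(2,7 \right)} 662 = \left(-1 + 2\right) 662 = 1 \cdot 662 = 662$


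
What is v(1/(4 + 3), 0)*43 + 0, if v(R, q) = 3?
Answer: 129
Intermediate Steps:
v(1/(4 + 3), 0)*43 + 0 = 3*43 + 0 = 129 + 0 = 129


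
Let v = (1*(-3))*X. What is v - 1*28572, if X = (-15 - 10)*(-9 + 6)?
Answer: -28797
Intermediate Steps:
X = 75 (X = -25*(-3) = 75)
v = -225 (v = (1*(-3))*75 = -3*75 = -225)
v - 1*28572 = -225 - 1*28572 = -225 - 28572 = -28797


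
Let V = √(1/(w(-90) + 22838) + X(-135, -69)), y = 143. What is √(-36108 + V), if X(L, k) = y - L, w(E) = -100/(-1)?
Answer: √(-18998290783152 + 22938*√146270235570)/22938 ≈ 189.98*I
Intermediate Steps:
w(E) = 100 (w(E) = -100*(-1) = -20*(-5) = 100)
X(L, k) = 143 - L
V = √146270235570/22938 (V = √(1/(100 + 22838) + (143 - 1*(-135))) = √(1/22938 + (143 + 135)) = √(1/22938 + 278) = √(6376765/22938) = √146270235570/22938 ≈ 16.673)
√(-36108 + V) = √(-36108 + √146270235570/22938)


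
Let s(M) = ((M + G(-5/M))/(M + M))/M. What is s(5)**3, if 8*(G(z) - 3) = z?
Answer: 250047/64000000 ≈ 0.0039070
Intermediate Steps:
G(z) = 3 + z/8
s(M) = (3 + M - 5/(8*M))/(2*M**2) (s(M) = ((M + (3 + (-5/M)/8))/(M + M))/M = ((M + (3 - 5/(8*M)))/((2*M)))/M = ((3 + M - 5/(8*M))*(1/(2*M)))/M = ((3 + M - 5/(8*M))/(2*M))/M = (3 + M - 5/(8*M))/(2*M**2))
s(5)**3 = ((1/16)*(-5 + 8*5**2 + 24*5)/5**3)**3 = ((1/16)*(1/125)*(-5 + 8*25 + 120))**3 = ((1/16)*(1/125)*(-5 + 200 + 120))**3 = ((1/16)*(1/125)*315)**3 = (63/400)**3 = 250047/64000000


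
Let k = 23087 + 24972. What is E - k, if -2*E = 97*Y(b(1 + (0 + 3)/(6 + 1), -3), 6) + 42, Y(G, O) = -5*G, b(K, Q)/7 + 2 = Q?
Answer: -113135/2 ≈ -56568.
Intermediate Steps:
k = 48059
b(K, Q) = -14 + 7*Q
Y(G, O) = -5*G
E = -17017/2 (E = -(97*(-5*(-14 + 7*(-3))) + 42)/2 = -(97*(-5*(-14 - 21)) + 42)/2 = -(97*(-5*(-35)) + 42)/2 = -(97*175 + 42)/2 = -(16975 + 42)/2 = -1/2*17017 = -17017/2 ≈ -8508.5)
E - k = -17017/2 - 1*48059 = -17017/2 - 48059 = -113135/2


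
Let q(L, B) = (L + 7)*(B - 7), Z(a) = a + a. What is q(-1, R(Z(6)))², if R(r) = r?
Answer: 900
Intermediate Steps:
Z(a) = 2*a
q(L, B) = (-7 + B)*(7 + L) (q(L, B) = (7 + L)*(-7 + B) = (-7 + B)*(7 + L))
q(-1, R(Z(6)))² = (-49 - 7*(-1) + 7*(2*6) + (2*6)*(-1))² = (-49 + 7 + 7*12 + 12*(-1))² = (-49 + 7 + 84 - 12)² = 30² = 900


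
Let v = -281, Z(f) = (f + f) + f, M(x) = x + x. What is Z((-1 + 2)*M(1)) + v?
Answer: -275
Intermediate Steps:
M(x) = 2*x
Z(f) = 3*f (Z(f) = 2*f + f = 3*f)
Z((-1 + 2)*M(1)) + v = 3*((-1 + 2)*(2*1)) - 281 = 3*(1*2) - 281 = 3*2 - 281 = 6 - 281 = -275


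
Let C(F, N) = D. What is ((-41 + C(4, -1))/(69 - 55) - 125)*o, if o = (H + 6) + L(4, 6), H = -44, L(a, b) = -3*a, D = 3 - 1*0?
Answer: 44700/7 ≈ 6385.7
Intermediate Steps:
D = 3 (D = 3 + 0 = 3)
C(F, N) = 3
o = -50 (o = (-44 + 6) - 3*4 = -38 - 12 = -50)
((-41 + C(4, -1))/(69 - 55) - 125)*o = ((-41 + 3)/(69 - 55) - 125)*(-50) = (-38/14 - 125)*(-50) = (-38*1/14 - 125)*(-50) = (-19/7 - 125)*(-50) = -894/7*(-50) = 44700/7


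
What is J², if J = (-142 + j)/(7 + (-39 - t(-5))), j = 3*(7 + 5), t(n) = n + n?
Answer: 2809/121 ≈ 23.215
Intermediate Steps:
t(n) = 2*n
j = 36 (j = 3*12 = 36)
J = 53/11 (J = (-142 + 36)/(7 + (-39 - 2*(-5))) = -106/(7 + (-39 - 1*(-10))) = -106/(7 + (-39 + 10)) = -106/(7 - 29) = -106/(-22) = -106*(-1/22) = 53/11 ≈ 4.8182)
J² = (53/11)² = 2809/121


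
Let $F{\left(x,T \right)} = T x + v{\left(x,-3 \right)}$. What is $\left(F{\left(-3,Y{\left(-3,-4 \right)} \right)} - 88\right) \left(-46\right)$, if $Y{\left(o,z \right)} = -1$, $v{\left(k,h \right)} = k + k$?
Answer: $4186$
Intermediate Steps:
$v{\left(k,h \right)} = 2 k$
$F{\left(x,T \right)} = 2 x + T x$ ($F{\left(x,T \right)} = T x + 2 x = 2 x + T x$)
$\left(F{\left(-3,Y{\left(-3,-4 \right)} \right)} - 88\right) \left(-46\right) = \left(- 3 \left(2 - 1\right) - 88\right) \left(-46\right) = \left(\left(-3\right) 1 - 88\right) \left(-46\right) = \left(-3 - 88\right) \left(-46\right) = \left(-91\right) \left(-46\right) = 4186$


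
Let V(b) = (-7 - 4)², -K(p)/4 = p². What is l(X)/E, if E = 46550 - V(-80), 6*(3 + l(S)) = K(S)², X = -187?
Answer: 9782647679/139287 ≈ 70234.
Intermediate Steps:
K(p) = -4*p²
V(b) = 121 (V(b) = (-11)² = 121)
l(S) = -3 + 8*S⁴/3 (l(S) = -3 + (-4*S²)²/6 = -3 + (16*S⁴)/6 = -3 + 8*S⁴/3)
E = 46429 (E = 46550 - 1*121 = 46550 - 121 = 46429)
l(X)/E = (-3 + (8/3)*(-187)⁴)/46429 = (-3 + (8/3)*1222830961)*(1/46429) = (-3 + 9782647688/3)*(1/46429) = (9782647679/3)*(1/46429) = 9782647679/139287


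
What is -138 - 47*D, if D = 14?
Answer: -796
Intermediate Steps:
-138 - 47*D = -138 - 47*14 = -138 - 658 = -796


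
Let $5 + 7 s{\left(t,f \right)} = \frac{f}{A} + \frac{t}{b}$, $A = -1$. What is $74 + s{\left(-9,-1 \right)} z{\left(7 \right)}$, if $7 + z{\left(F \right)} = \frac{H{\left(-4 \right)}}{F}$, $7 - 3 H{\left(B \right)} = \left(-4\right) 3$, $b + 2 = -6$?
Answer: $\frac{11246}{147} \approx 76.503$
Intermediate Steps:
$b = -8$ ($b = -2 - 6 = -8$)
$H{\left(B \right)} = \frac{19}{3}$ ($H{\left(B \right)} = \frac{7}{3} - \frac{\left(-4\right) 3}{3} = \frac{7}{3} - -4 = \frac{7}{3} + 4 = \frac{19}{3}$)
$s{\left(t,f \right)} = - \frac{5}{7} - \frac{f}{7} - \frac{t}{56}$ ($s{\left(t,f \right)} = - \frac{5}{7} + \frac{\frac{f}{-1} + \frac{t}{-8}}{7} = - \frac{5}{7} + \frac{f \left(-1\right) + t \left(- \frac{1}{8}\right)}{7} = - \frac{5}{7} + \frac{- f - \frac{t}{8}}{7} = - \frac{5}{7} - \left(\frac{f}{7} + \frac{t}{56}\right) = - \frac{5}{7} - \frac{f}{7} - \frac{t}{56}$)
$z{\left(F \right)} = -7 + \frac{19}{3 F}$
$74 + s{\left(-9,-1 \right)} z{\left(7 \right)} = 74 + \left(- \frac{5}{7} - - \frac{1}{7} - - \frac{9}{56}\right) \left(-7 + \frac{19}{3 \cdot 7}\right) = 74 + \left(- \frac{5}{7} + \frac{1}{7} + \frac{9}{56}\right) \left(-7 + \frac{19}{3} \cdot \frac{1}{7}\right) = 74 - \frac{23 \left(-7 + \frac{19}{21}\right)}{56} = 74 - - \frac{368}{147} = 74 + \frac{368}{147} = \frac{11246}{147}$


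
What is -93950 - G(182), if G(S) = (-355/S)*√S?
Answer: -93950 + 355*√182/182 ≈ -93924.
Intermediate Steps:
G(S) = -355/√S
-93950 - G(182) = -93950 - (-355)/√182 = -93950 - (-355)*√182/182 = -93950 + 355*√182/182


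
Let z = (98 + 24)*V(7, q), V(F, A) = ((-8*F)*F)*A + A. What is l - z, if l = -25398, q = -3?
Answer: -168504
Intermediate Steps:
V(F, A) = A - 8*A*F**2 (V(F, A) = (-8*F**2)*A + A = -8*A*F**2 + A = A - 8*A*F**2)
z = 143106 (z = (98 + 24)*(-3*(1 - 8*7**2)) = 122*(-3*(1 - 8*49)) = 122*(-3*(1 - 392)) = 122*(-3*(-391)) = 122*1173 = 143106)
l - z = -25398 - 1*143106 = -25398 - 143106 = -168504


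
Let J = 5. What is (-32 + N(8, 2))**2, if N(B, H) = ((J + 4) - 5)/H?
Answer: 900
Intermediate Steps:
N(B, H) = 4/H (N(B, H) = ((5 + 4) - 5)/H = (9 - 5)/H = 4/H)
(-32 + N(8, 2))**2 = (-32 + 4/2)**2 = (-32 + 4*(1/2))**2 = (-32 + 2)**2 = (-30)**2 = 900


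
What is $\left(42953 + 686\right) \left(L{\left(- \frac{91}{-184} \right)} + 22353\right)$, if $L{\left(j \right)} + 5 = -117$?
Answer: $970138609$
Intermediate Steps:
$L{\left(j \right)} = -122$ ($L{\left(j \right)} = -5 - 117 = -122$)
$\left(42953 + 686\right) \left(L{\left(- \frac{91}{-184} \right)} + 22353\right) = \left(42953 + 686\right) \left(-122 + 22353\right) = 43639 \cdot 22231 = 970138609$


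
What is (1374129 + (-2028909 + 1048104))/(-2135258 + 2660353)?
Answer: 393324/525095 ≈ 0.74905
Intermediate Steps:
(1374129 + (-2028909 + 1048104))/(-2135258 + 2660353) = (1374129 - 980805)/525095 = 393324*(1/525095) = 393324/525095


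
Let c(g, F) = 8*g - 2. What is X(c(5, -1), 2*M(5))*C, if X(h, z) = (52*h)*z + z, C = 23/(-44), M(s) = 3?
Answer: -136413/22 ≈ -6200.6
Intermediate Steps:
C = -23/44 (C = 23*(-1/44) = -23/44 ≈ -0.52273)
c(g, F) = -2 + 8*g
X(h, z) = z + 52*h*z (X(h, z) = 52*h*z + z = z + 52*h*z)
X(c(5, -1), 2*M(5))*C = ((2*3)*(1 + 52*(-2 + 8*5)))*(-23/44) = (6*(1 + 52*(-2 + 40)))*(-23/44) = (6*(1 + 52*38))*(-23/44) = (6*(1 + 1976))*(-23/44) = (6*1977)*(-23/44) = 11862*(-23/44) = -136413/22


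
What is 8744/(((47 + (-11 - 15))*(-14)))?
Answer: -4372/147 ≈ -29.741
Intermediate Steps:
8744/(((47 + (-11 - 15))*(-14))) = 8744/(((47 - 26)*(-14))) = 8744/((21*(-14))) = 8744/(-294) = 8744*(-1/294) = -4372/147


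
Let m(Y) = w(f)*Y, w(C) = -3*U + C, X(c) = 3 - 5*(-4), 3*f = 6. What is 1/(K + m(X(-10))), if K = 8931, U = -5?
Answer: 1/9322 ≈ 0.00010727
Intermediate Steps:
f = 2 (f = (⅓)*6 = 2)
X(c) = 23 (X(c) = 3 + 20 = 23)
w(C) = 15 + C (w(C) = -3*(-5) + C = 15 + C)
m(Y) = 17*Y (m(Y) = (15 + 2)*Y = 17*Y)
1/(K + m(X(-10))) = 1/(8931 + 17*23) = 1/(8931 + 391) = 1/9322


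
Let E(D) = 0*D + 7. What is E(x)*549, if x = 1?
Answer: 3843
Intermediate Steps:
E(D) = 7 (E(D) = 0 + 7 = 7)
E(x)*549 = 7*549 = 3843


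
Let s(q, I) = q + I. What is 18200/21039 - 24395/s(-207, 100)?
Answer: 515193805/2251173 ≈ 228.86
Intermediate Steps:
s(q, I) = I + q
18200/21039 - 24395/s(-207, 100) = 18200/21039 - 24395/(100 - 207) = 18200*(1/21039) - 24395/(-107) = 18200/21039 - 24395*(-1/107) = 18200/21039 + 24395/107 = 515193805/2251173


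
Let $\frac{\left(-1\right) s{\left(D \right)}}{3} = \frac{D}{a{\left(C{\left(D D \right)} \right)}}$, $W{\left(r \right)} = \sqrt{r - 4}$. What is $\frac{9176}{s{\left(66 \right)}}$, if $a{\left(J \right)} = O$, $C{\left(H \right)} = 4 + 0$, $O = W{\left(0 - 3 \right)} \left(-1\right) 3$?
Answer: $\frac{4588 i \sqrt{7}}{33} \approx 367.84 i$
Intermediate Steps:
$W{\left(r \right)} = \sqrt{-4 + r}$
$O = - 3 i \sqrt{7}$ ($O = \sqrt{-4 + \left(0 - 3\right)} \left(-1\right) 3 = \sqrt{-4 - 3} \left(-1\right) 3 = \sqrt{-7} \left(-1\right) 3 = i \sqrt{7} \left(-1\right) 3 = - i \sqrt{7} \cdot 3 = - 3 i \sqrt{7} \approx - 7.9373 i$)
$C{\left(H \right)} = 4$
$a{\left(J \right)} = - 3 i \sqrt{7}$
$s{\left(D \right)} = - \frac{i D \sqrt{7}}{7}$ ($s{\left(D \right)} = - 3 \frac{D}{\left(-3\right) i \sqrt{7}} = - 3 D \frac{i \sqrt{7}}{21} = - 3 \frac{i D \sqrt{7}}{21} = - \frac{i D \sqrt{7}}{7}$)
$\frac{9176}{s{\left(66 \right)}} = \frac{9176}{\left(- \frac{1}{7}\right) i 66 \sqrt{7}} = \frac{9176}{\left(- \frac{66}{7}\right) i \sqrt{7}} = 9176 \frac{i \sqrt{7}}{66} = \frac{4588 i \sqrt{7}}{33}$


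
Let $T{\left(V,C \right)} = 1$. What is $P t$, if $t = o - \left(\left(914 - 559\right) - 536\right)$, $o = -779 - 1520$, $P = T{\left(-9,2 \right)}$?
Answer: $-2118$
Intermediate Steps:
$P = 1$
$o = -2299$
$t = -2118$ ($t = -2299 - \left(\left(914 - 559\right) - 536\right) = -2299 - \left(355 - 536\right) = -2299 - -181 = -2299 + 181 = -2118$)
$P t = 1 \left(-2118\right) = -2118$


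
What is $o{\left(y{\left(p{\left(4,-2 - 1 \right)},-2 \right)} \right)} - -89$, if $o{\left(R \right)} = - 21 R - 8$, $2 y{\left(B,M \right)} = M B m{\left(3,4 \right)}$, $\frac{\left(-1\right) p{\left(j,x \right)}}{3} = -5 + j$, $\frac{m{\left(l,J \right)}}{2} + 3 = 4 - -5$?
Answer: $837$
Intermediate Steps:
$m{\left(l,J \right)} = 12$ ($m{\left(l,J \right)} = -6 + 2 \left(4 - -5\right) = -6 + 2 \left(4 + 5\right) = -6 + 2 \cdot 9 = -6 + 18 = 12$)
$p{\left(j,x \right)} = 15 - 3 j$ ($p{\left(j,x \right)} = - 3 \left(-5 + j\right) = 15 - 3 j$)
$y{\left(B,M \right)} = 6 B M$ ($y{\left(B,M \right)} = \frac{M B 12}{2} = \frac{B M 12}{2} = \frac{12 B M}{2} = 6 B M$)
$o{\left(R \right)} = -8 - 21 R$
$o{\left(y{\left(p{\left(4,-2 - 1 \right)},-2 \right)} \right)} - -89 = \left(-8 - 21 \cdot 6 \left(15 - 12\right) \left(-2\right)\right) - -89 = \left(-8 - 21 \cdot 6 \left(15 - 12\right) \left(-2\right)\right) + 89 = \left(-8 - 21 \cdot 6 \cdot 3 \left(-2\right)\right) + 89 = \left(-8 - -756\right) + 89 = \left(-8 + 756\right) + 89 = 748 + 89 = 837$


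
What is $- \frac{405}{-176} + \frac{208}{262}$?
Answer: $\frac{71359}{23056} \approx 3.095$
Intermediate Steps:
$- \frac{405}{-176} + \frac{208}{262} = \left(-405\right) \left(- \frac{1}{176}\right) + 208 \cdot \frac{1}{262} = \frac{405}{176} + \frac{104}{131} = \frac{71359}{23056}$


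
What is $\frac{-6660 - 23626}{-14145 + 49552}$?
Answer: $- \frac{30286}{35407} \approx -0.85537$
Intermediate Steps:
$\frac{-6660 - 23626}{-14145 + 49552} = - \frac{30286}{35407}$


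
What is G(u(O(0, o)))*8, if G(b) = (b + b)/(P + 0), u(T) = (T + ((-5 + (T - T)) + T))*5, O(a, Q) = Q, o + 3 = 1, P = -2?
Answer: 360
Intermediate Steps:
o = -2 (o = -3 + 1 = -2)
u(T) = -25 + 10*T (u(T) = (T + ((-5 + 0) + T))*5 = (T + (-5 + T))*5 = (-5 + 2*T)*5 = -25 + 10*T)
G(b) = -b (G(b) = (b + b)/(-2 + 0) = (2*b)/(-2) = (2*b)*(-½) = -b)
G(u(O(0, o)))*8 = -(-25 + 10*(-2))*8 = -(-25 - 20)*8 = -1*(-45)*8 = 45*8 = 360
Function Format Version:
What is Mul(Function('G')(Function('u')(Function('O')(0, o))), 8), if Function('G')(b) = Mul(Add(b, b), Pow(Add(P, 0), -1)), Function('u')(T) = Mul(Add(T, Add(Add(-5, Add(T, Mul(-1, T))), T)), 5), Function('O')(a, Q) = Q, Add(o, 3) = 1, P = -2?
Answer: 360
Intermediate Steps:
o = -2 (o = Add(-3, 1) = -2)
Function('u')(T) = Add(-25, Mul(10, T)) (Function('u')(T) = Mul(Add(T, Add(Add(-5, 0), T)), 5) = Mul(Add(T, Add(-5, T)), 5) = Mul(Add(-5, Mul(2, T)), 5) = Add(-25, Mul(10, T)))
Function('G')(b) = Mul(-1, b) (Function('G')(b) = Mul(Add(b, b), Pow(Add(-2, 0), -1)) = Mul(Mul(2, b), Pow(-2, -1)) = Mul(Mul(2, b), Rational(-1, 2)) = Mul(-1, b))
Mul(Function('G')(Function('u')(Function('O')(0, o))), 8) = Mul(Mul(-1, Add(-25, Mul(10, -2))), 8) = Mul(Mul(-1, Add(-25, -20)), 8) = Mul(Mul(-1, -45), 8) = Mul(45, 8) = 360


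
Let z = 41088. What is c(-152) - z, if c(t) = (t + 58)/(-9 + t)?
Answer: -6615074/161 ≈ -41087.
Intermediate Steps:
c(t) = (58 + t)/(-9 + t)
c(-152) - z = (58 - 152)/(-9 - 152) - 1*41088 = -94/(-161) - 41088 = -1/161*(-94) - 41088 = 94/161 - 41088 = -6615074/161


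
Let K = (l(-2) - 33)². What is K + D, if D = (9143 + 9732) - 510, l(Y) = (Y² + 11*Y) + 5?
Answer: 20481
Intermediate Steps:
l(Y) = 5 + Y² + 11*Y
K = 2116 (K = ((5 + (-2)² + 11*(-2)) - 33)² = ((5 + 4 - 22) - 33)² = (-13 - 33)² = (-46)² = 2116)
D = 18365 (D = 18875 - 510 = 18365)
K + D = 2116 + 18365 = 20481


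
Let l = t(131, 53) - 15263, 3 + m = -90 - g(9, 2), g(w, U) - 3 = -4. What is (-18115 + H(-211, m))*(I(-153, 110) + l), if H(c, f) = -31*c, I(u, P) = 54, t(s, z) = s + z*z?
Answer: 142001406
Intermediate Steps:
t(s, z) = s + z²
g(w, U) = -1 (g(w, U) = 3 - 4 = -1)
m = -92 (m = -3 + (-90 - 1*(-1)) = -3 + (-90 + 1) = -3 - 89 = -92)
l = -12323 (l = (131 + 53²) - 15263 = (131 + 2809) - 15263 = 2940 - 15263 = -12323)
(-18115 + H(-211, m))*(I(-153, 110) + l) = (-18115 - 31*(-211))*(54 - 12323) = (-18115 + 6541)*(-12269) = -11574*(-12269) = 142001406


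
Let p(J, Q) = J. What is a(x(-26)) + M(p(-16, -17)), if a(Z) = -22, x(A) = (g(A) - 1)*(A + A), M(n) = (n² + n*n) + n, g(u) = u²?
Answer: 474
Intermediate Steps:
M(n) = n + 2*n² (M(n) = (n² + n²) + n = 2*n² + n = n + 2*n²)
x(A) = 2*A*(-1 + A²) (x(A) = (A² - 1)*(A + A) = (-1 + A²)*(2*A) = 2*A*(-1 + A²))
a(x(-26)) + M(p(-16, -17)) = -22 - 16*(1 + 2*(-16)) = -22 - 16*(1 - 32) = -22 - 16*(-31) = -22 + 496 = 474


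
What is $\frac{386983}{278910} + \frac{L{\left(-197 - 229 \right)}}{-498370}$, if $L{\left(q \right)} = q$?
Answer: $\frac{19297953337}{13900037670} \approx 1.3883$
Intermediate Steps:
$\frac{386983}{278910} + \frac{L{\left(-197 - 229 \right)}}{-498370} = \frac{386983}{278910} + \frac{-197 - 229}{-498370} = 386983 \cdot \frac{1}{278910} + \left(-197 - 229\right) \left(- \frac{1}{498370}\right) = \frac{386983}{278910} - - \frac{213}{249185} = \frac{386983}{278910} + \frac{213}{249185} = \frac{19297953337}{13900037670}$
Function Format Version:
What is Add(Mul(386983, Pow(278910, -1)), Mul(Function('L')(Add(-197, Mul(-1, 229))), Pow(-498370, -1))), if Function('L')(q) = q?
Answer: Rational(19297953337, 13900037670) ≈ 1.3883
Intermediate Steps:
Add(Mul(386983, Pow(278910, -1)), Mul(Function('L')(Add(-197, Mul(-1, 229))), Pow(-498370, -1))) = Add(Mul(386983, Pow(278910, -1)), Mul(Add(-197, Mul(-1, 229)), Pow(-498370, -1))) = Add(Mul(386983, Rational(1, 278910)), Mul(Add(-197, -229), Rational(-1, 498370))) = Add(Rational(386983, 278910), Mul(-426, Rational(-1, 498370))) = Add(Rational(386983, 278910), Rational(213, 249185)) = Rational(19297953337, 13900037670)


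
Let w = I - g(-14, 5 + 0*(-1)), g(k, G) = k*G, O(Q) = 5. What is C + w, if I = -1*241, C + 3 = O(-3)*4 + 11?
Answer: -143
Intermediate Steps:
C = 28 (C = -3 + (5*4 + 11) = -3 + (20 + 11) = -3 + 31 = 28)
I = -241
g(k, G) = G*k
w = -171 (w = -241 - (5 + 0*(-1))*(-14) = -241 - (5 + 0)*(-14) = -241 - 5*(-14) = -241 - 1*(-70) = -241 + 70 = -171)
C + w = 28 - 171 = -143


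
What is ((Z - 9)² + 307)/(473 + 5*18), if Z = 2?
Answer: 356/563 ≈ 0.63233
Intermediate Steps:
((Z - 9)² + 307)/(473 + 5*18) = ((2 - 9)² + 307)/(473 + 5*18) = ((-7)² + 307)/(473 + 90) = (49 + 307)/563 = 356*(1/563) = 356/563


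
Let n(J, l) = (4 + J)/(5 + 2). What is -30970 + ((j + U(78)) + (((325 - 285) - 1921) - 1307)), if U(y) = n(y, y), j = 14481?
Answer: -137657/7 ≈ -19665.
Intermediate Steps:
n(J, l) = 4/7 + J/7 (n(J, l) = (4 + J)/7 = (4 + J)*(⅐) = 4/7 + J/7)
U(y) = 4/7 + y/7
-30970 + ((j + U(78)) + (((325 - 285) - 1921) - 1307)) = -30970 + ((14481 + (4/7 + (⅐)*78)) + (((325 - 285) - 1921) - 1307)) = -30970 + ((14481 + (4/7 + 78/7)) + ((40 - 1921) - 1307)) = -30970 + ((14481 + 82/7) + (-1881 - 1307)) = -30970 + (101449/7 - 3188) = -30970 + 79133/7 = -137657/7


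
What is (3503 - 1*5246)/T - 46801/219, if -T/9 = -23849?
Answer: -159457066/746133 ≈ -213.71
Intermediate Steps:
T = 214641 (T = -9*(-23849) = 214641)
(3503 - 1*5246)/T - 46801/219 = (3503 - 1*5246)/214641 - 46801/219 = (3503 - 5246)*(1/214641) - 46801*1/219 = -1743*1/214641 - 46801/219 = -83/10221 - 46801/219 = -159457066/746133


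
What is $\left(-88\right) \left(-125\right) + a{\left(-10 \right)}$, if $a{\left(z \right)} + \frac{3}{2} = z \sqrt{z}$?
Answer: $\frac{21997}{2} - 10 i \sqrt{10} \approx 10999.0 - 31.623 i$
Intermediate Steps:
$a{\left(z \right)} = - \frac{3}{2} + z^{\frac{3}{2}}$ ($a{\left(z \right)} = - \frac{3}{2} + z \sqrt{z} = - \frac{3}{2} + z^{\frac{3}{2}}$)
$\left(-88\right) \left(-125\right) + a{\left(-10 \right)} = \left(-88\right) \left(-125\right) - \left(\frac{3}{2} - \left(-10\right)^{\frac{3}{2}}\right) = 11000 - \left(\frac{3}{2} + 10 i \sqrt{10}\right) = \frac{21997}{2} - 10 i \sqrt{10}$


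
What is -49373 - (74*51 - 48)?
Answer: -53099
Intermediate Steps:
-49373 - (74*51 - 48) = -49373 - (3774 - 48) = -49373 - 1*3726 = -49373 - 3726 = -53099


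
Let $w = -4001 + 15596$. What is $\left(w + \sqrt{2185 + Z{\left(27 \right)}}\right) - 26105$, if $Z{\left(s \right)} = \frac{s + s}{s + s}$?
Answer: $-14510 + \sqrt{2186} \approx -14463.0$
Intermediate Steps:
$Z{\left(s \right)} = 1$ ($Z{\left(s \right)} = \frac{2 s}{2 s} = 2 s \frac{1}{2 s} = 1$)
$w = 11595$
$\left(w + \sqrt{2185 + Z{\left(27 \right)}}\right) - 26105 = \left(11595 + \sqrt{2185 + 1}\right) - 26105 = \left(11595 + \sqrt{2186}\right) - 26105 = -14510 + \sqrt{2186}$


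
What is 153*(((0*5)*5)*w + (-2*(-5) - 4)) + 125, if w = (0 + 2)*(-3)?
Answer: 1043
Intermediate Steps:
w = -6 (w = 2*(-3) = -6)
153*(((0*5)*5)*w + (-2*(-5) - 4)) + 125 = 153*(((0*5)*5)*(-6) + (-2*(-5) - 4)) + 125 = 153*((0*5)*(-6) + (10 - 4)) + 125 = 153*(0*(-6) + 6) + 125 = 153*(0 + 6) + 125 = 153*6 + 125 = 918 + 125 = 1043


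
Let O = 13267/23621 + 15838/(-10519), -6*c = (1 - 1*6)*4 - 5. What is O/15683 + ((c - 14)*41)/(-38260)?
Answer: 9372379599161923/894536556362774520 ≈ 0.010477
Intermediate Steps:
c = 25/6 (c = -((1 - 1*6)*4 - 5)/6 = -((1 - 6)*4 - 5)/6 = -(-5*4 - 5)/6 = -(-20 - 5)/6 = -⅙*(-25) = 25/6 ≈ 4.1667)
O = -234553825/248469299 (O = 13267*(1/23621) + 15838*(-1/10519) = 13267/23621 - 15838/10519 = -234553825/248469299 ≈ -0.94400)
O/15683 + ((c - 14)*41)/(-38260) = -234553825/248469299/15683 + ((25/6 - 14)*41)/(-38260) = -234553825/248469299*1/15683 - 59/6*41*(-1/38260) = -234553825/3896744016217 - 2419/6*(-1/38260) = -234553825/3896744016217 + 2419/229560 = 9372379599161923/894536556362774520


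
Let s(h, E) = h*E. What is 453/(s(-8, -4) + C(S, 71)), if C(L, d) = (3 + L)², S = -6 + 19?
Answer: 151/96 ≈ 1.5729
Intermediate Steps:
S = 13
s(h, E) = E*h
453/(s(-8, -4) + C(S, 71)) = 453/(-4*(-8) + (3 + 13)²) = 453/(32 + 16²) = 453/(32 + 256) = 453/288 = 453*(1/288) = 151/96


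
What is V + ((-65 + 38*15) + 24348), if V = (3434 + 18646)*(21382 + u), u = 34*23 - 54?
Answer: 488213653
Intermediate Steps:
u = 728 (u = 782 - 54 = 728)
V = 488188800 (V = (3434 + 18646)*(21382 + 728) = 22080*22110 = 488188800)
V + ((-65 + 38*15) + 24348) = 488188800 + ((-65 + 38*15) + 24348) = 488188800 + ((-65 + 570) + 24348) = 488188800 + (505 + 24348) = 488188800 + 24853 = 488213653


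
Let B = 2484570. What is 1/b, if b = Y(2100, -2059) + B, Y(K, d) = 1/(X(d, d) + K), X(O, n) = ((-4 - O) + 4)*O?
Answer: 4237381/10528069711169 ≈ 4.0248e-7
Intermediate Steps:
X(O, n) = -O² (X(O, n) = (-O)*O = -O²)
Y(K, d) = 1/(K - d²) (Y(K, d) = 1/(-d² + K) = 1/(K - d²))
b = 10528069711169/4237381 (b = 1/(2100 - 1*(-2059)²) + 2484570 = 1/(2100 - 1*4239481) + 2484570 = 1/(2100 - 4239481) + 2484570 = 1/(-4237381) + 2484570 = -1/4237381 + 2484570 = 10528069711169/4237381 ≈ 2.4846e+6)
1/b = 1/(10528069711169/4237381) = 4237381/10528069711169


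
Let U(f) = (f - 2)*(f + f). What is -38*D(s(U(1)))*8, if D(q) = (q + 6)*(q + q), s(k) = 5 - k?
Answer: -55328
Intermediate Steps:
U(f) = 2*f*(-2 + f) (U(f) = (-2 + f)*(2*f) = 2*f*(-2 + f))
D(q) = 2*q*(6 + q) (D(q) = (6 + q)*(2*q) = 2*q*(6 + q))
-38*D(s(U(1)))*8 = -76*(5 - 2*(-2 + 1))*(6 + (5 - 2*(-2 + 1)))*8 = -76*(5 - 2*(-1))*(6 + (5 - 2*(-1)))*8 = -76*(5 - 1*(-2))*(6 + (5 - 1*(-2)))*8 = -76*(5 + 2)*(6 + (5 + 2))*8 = -76*7*(6 + 7)*8 = -76*7*13*8 = -38*182*8 = -6916*8 = -55328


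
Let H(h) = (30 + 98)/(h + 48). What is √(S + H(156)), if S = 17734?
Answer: √46127766/51 ≈ 133.17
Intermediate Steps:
H(h) = 128/(48 + h)
√(S + H(156)) = √(17734 + 128/(48 + 156)) = √(17734 + 128/204) = √(17734 + 128*(1/204)) = √(17734 + 32/51) = √(904466/51) = √46127766/51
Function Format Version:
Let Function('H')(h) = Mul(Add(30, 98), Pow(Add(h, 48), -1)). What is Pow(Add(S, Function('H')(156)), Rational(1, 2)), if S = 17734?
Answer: Mul(Rational(1, 51), Pow(46127766, Rational(1, 2))) ≈ 133.17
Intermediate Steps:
Function('H')(h) = Mul(128, Pow(Add(48, h), -1))
Pow(Add(S, Function('H')(156)), Rational(1, 2)) = Pow(Add(17734, Mul(128, Pow(Add(48, 156), -1))), Rational(1, 2)) = Pow(Add(17734, Mul(128, Pow(204, -1))), Rational(1, 2)) = Pow(Add(17734, Mul(128, Rational(1, 204))), Rational(1, 2)) = Pow(Add(17734, Rational(32, 51)), Rational(1, 2)) = Pow(Rational(904466, 51), Rational(1, 2)) = Mul(Rational(1, 51), Pow(46127766, Rational(1, 2)))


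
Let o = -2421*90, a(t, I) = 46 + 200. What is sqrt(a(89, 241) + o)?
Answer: 2*I*sqrt(54411) ≈ 466.52*I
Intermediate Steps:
a(t, I) = 246
o = -217890
sqrt(a(89, 241) + o) = sqrt(246 - 217890) = sqrt(-217644) = 2*I*sqrt(54411)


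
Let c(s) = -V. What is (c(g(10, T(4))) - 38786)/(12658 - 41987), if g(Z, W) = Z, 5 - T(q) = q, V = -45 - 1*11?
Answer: 38730/29329 ≈ 1.3205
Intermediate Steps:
V = -56 (V = -45 - 11 = -56)
T(q) = 5 - q
c(s) = 56 (c(s) = -1*(-56) = 56)
(c(g(10, T(4))) - 38786)/(12658 - 41987) = (56 - 38786)/(12658 - 41987) = -38730/(-29329) = -38730*(-1/29329) = 38730/29329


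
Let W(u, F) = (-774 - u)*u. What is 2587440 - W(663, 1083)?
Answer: 3540171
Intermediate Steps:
W(u, F) = u*(-774 - u)
2587440 - W(663, 1083) = 2587440 - (-1)*663*(774 + 663) = 2587440 - (-1)*663*1437 = 2587440 - 1*(-952731) = 2587440 + 952731 = 3540171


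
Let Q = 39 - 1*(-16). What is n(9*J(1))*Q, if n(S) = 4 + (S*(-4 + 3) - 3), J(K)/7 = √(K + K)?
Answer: 55 - 3465*√2 ≈ -4845.3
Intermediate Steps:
Q = 55 (Q = 39 + 16 = 55)
J(K) = 7*√2*√K (J(K) = 7*√(K + K) = 7*√(2*K) = 7*(√2*√K) = 7*√2*√K)
n(S) = 1 - S (n(S) = 4 + (S*(-1) - 3) = 4 + (-S - 3) = 4 + (-3 - S) = 1 - S)
n(9*J(1))*Q = (1 - 9*7*√2*√1)*55 = (1 - 9*7*√2*1)*55 = (1 - 9*7*√2)*55 = (1 - 63*√2)*55 = 55 - 3465*√2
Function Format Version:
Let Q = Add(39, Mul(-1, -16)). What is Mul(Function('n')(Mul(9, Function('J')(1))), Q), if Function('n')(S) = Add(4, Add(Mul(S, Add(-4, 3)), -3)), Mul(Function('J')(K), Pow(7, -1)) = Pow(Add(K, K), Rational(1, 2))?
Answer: Add(55, Mul(-3465, Pow(2, Rational(1, 2)))) ≈ -4845.3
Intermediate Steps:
Q = 55 (Q = Add(39, 16) = 55)
Function('J')(K) = Mul(7, Pow(2, Rational(1, 2)), Pow(K, Rational(1, 2))) (Function('J')(K) = Mul(7, Pow(Add(K, K), Rational(1, 2))) = Mul(7, Pow(Mul(2, K), Rational(1, 2))) = Mul(7, Mul(Pow(2, Rational(1, 2)), Pow(K, Rational(1, 2)))) = Mul(7, Pow(2, Rational(1, 2)), Pow(K, Rational(1, 2))))
Function('n')(S) = Add(1, Mul(-1, S)) (Function('n')(S) = Add(4, Add(Mul(S, -1), -3)) = Add(4, Add(Mul(-1, S), -3)) = Add(4, Add(-3, Mul(-1, S))) = Add(1, Mul(-1, S)))
Mul(Function('n')(Mul(9, Function('J')(1))), Q) = Mul(Add(1, Mul(-1, Mul(9, Mul(7, Pow(2, Rational(1, 2)), Pow(1, Rational(1, 2)))))), 55) = Mul(Add(1, Mul(-1, Mul(9, Mul(7, Pow(2, Rational(1, 2)), 1)))), 55) = Mul(Add(1, Mul(-1, Mul(9, Mul(7, Pow(2, Rational(1, 2)))))), 55) = Mul(Add(1, Mul(-1, Mul(63, Pow(2, Rational(1, 2))))), 55) = Mul(Add(1, Mul(-63, Pow(2, Rational(1, 2)))), 55) = Add(55, Mul(-3465, Pow(2, Rational(1, 2))))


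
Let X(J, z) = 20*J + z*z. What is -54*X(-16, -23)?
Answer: -11286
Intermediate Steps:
X(J, z) = z² + 20*J (X(J, z) = 20*J + z² = z² + 20*J)
-54*X(-16, -23) = -54*((-23)² + 20*(-16)) = -54*(529 - 320) = -54*209 = -11286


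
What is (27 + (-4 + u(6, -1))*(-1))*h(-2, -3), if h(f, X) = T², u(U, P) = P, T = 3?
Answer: 288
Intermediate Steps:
h(f, X) = 9 (h(f, X) = 3² = 9)
(27 + (-4 + u(6, -1))*(-1))*h(-2, -3) = (27 + (-4 - 1)*(-1))*9 = (27 - 5*(-1))*9 = (27 + 5)*9 = 32*9 = 288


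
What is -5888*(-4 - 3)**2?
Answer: -288512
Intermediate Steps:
-5888*(-4 - 3)**2 = -5888*(-7)**2 = -5888*49 = -288512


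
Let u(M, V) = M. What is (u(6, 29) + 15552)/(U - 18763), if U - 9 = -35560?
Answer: -7779/27157 ≈ -0.28645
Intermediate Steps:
U = -35551 (U = 9 - 35560 = -35551)
(u(6, 29) + 15552)/(U - 18763) = (6 + 15552)/(-35551 - 18763) = 15558/(-54314) = 15558*(-1/54314) = -7779/27157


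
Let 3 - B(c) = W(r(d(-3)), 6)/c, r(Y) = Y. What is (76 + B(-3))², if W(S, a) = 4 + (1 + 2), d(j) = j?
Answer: 59536/9 ≈ 6615.1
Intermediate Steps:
W(S, a) = 7 (W(S, a) = 4 + 3 = 7)
B(c) = 3 - 7/c
(76 + B(-3))² = (76 + (3 - 7/(-3)))² = (76 + (3 - 7*(-⅓)))² = (76 + (3 + 7/3))² = (76 + 16/3)² = (244/3)² = 59536/9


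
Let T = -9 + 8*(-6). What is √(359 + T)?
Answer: √302 ≈ 17.378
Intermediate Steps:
T = -57 (T = -9 - 48 = -57)
√(359 + T) = √(359 - 57) = √302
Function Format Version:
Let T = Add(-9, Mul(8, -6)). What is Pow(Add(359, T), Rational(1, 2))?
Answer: Pow(302, Rational(1, 2)) ≈ 17.378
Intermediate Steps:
T = -57 (T = Add(-9, -48) = -57)
Pow(Add(359, T), Rational(1, 2)) = Pow(Add(359, -57), Rational(1, 2)) = Pow(302, Rational(1, 2))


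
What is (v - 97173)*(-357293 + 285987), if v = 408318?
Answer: -22186505370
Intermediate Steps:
(v - 97173)*(-357293 + 285987) = (408318 - 97173)*(-357293 + 285987) = 311145*(-71306) = -22186505370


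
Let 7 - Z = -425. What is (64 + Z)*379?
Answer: 187984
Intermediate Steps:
Z = 432 (Z = 7 - 1*(-425) = 7 + 425 = 432)
(64 + Z)*379 = (64 + 432)*379 = 496*379 = 187984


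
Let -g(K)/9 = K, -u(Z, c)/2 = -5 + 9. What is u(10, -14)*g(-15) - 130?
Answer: -1210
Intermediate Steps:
u(Z, c) = -8 (u(Z, c) = -2*(-5 + 9) = -2*4 = -8)
g(K) = -9*K
u(10, -14)*g(-15) - 130 = -(-72)*(-15) - 130 = -8*135 - 130 = -1080 - 130 = -1210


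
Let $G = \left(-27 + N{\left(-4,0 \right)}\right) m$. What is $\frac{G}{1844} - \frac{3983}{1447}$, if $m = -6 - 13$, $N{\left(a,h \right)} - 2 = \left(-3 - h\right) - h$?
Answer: $- \frac{1643712}{667067} \approx -2.4641$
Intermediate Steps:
$N{\left(a,h \right)} = -1 - 2 h$ ($N{\left(a,h \right)} = 2 - \left(3 + 2 h\right) = -1 - 2 h$)
$m = -19$
$G = 532$ ($G = \left(-27 - 1\right) \left(-19\right) = \left(-28\right) \left(-19\right) = 532$)
$\frac{G}{1844} - \frac{3983}{1447} = \frac{532}{1844} - \frac{3983}{1447} = 532 \cdot \frac{1}{1844} - \frac{3983}{1447} = \frac{133}{461} - \frac{3983}{1447} = - \frac{1643712}{667067}$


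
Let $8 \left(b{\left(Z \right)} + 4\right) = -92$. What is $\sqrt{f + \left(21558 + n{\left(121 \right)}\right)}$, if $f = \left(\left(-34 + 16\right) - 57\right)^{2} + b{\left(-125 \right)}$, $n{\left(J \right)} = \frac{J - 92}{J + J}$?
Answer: $\frac{\sqrt{3287282}}{11} \approx 164.83$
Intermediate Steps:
$b{\left(Z \right)} = - \frac{31}{2}$ ($b{\left(Z \right)} = -4 + \frac{1}{8} \left(-92\right) = -4 - \frac{23}{2} = - \frac{31}{2}$)
$n{\left(J \right)} = \frac{-92 + J}{2 J}$
$f = \frac{11219}{2}$ ($f = \left(\left(-34 + 16\right) - 57\right)^{2} - \frac{31}{2} = \left(-18 - 57\right)^{2} - \frac{31}{2} = \left(-75\right)^{2} - \frac{31}{2} = 5625 - \frac{31}{2} = \frac{11219}{2} \approx 5609.5$)
$\sqrt{f + \left(21558 + n{\left(121 \right)}\right)} = \sqrt{\frac{11219}{2} + \left(21558 + \frac{-92 + 121}{2 \cdot 121}\right)} = \sqrt{\frac{11219}{2} + \left(21558 + \frac{1}{2} \cdot \frac{1}{121} \cdot 29\right)} = \sqrt{\frac{11219}{2} + \left(21558 + \frac{29}{242}\right)} = \sqrt{\frac{11219}{2} + \frac{5217065}{242}} = \sqrt{\frac{3287282}{121}} = \frac{\sqrt{3287282}}{11}$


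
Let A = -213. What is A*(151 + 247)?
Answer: -84774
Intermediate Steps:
A*(151 + 247) = -213*(151 + 247) = -213*398 = -84774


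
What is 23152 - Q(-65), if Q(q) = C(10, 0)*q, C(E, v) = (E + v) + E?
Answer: 24452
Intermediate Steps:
C(E, v) = v + 2*E
Q(q) = 20*q (Q(q) = (0 + 2*10)*q = (0 + 20)*q = 20*q)
23152 - Q(-65) = 23152 - 20*(-65) = 23152 - 1*(-1300) = 23152 + 1300 = 24452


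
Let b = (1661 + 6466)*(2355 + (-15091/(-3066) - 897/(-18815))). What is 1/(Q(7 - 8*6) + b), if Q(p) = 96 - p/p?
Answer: 2746990/52686084079229 ≈ 5.2139e-8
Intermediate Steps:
b = 52685823115179/2746990 (b = 8127*(2355 + (-15091*(-1/3066) - 897*(-1/18815))) = 8127*(2355 + (15091/3066 + 897/18815)) = 8127*(2355 + 286687367/57686790) = 8127*(136139077817/57686790) = 52685823115179/2746990 ≈ 1.9179e+7)
Q(p) = 95 (Q(p) = 96 - 1*1 = 96 - 1 = 95)
1/(Q(7 - 8*6) + b) = 1/(95 + 52685823115179/2746990) = 1/(52686084079229/2746990) = 2746990/52686084079229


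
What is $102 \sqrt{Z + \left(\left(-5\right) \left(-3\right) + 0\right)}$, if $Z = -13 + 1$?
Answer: $102 \sqrt{3} \approx 176.67$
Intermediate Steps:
$Z = -12$
$102 \sqrt{Z + \left(\left(-5\right) \left(-3\right) + 0\right)} = 102 \sqrt{-12 + \left(\left(-5\right) \left(-3\right) + 0\right)} = 102 \sqrt{-12 + \left(15 + 0\right)} = 102 \sqrt{-12 + 15} = 102 \sqrt{3}$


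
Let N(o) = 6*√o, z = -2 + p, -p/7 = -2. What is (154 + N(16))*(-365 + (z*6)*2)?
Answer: -39338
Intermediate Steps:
p = 14 (p = -7*(-2) = 14)
z = 12 (z = -2 + 14 = 12)
(154 + N(16))*(-365 + (z*6)*2) = (154 + 6*√16)*(-365 + (12*6)*2) = (154 + 6*4)*(-365 + 72*2) = (154 + 24)*(-365 + 144) = 178*(-221) = -39338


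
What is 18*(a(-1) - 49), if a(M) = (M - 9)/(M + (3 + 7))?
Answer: -902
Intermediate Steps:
a(M) = (-9 + M)/(10 + M) (a(M) = (-9 + M)/(M + 10) = (-9 + M)/(10 + M))
18*(a(-1) - 49) = 18*((-9 - 1)/(10 - 1) - 49) = 18*(-10/9 - 49) = 18*(-451/9) = -902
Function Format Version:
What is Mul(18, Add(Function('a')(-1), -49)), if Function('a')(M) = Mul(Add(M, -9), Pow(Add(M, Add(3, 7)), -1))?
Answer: -902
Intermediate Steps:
Function('a')(M) = Mul(Pow(Add(10, M), -1), Add(-9, M)) (Function('a')(M) = Mul(Add(-9, M), Pow(Add(M, 10), -1)) = Mul(Add(-9, M), Pow(Add(10, M), -1)) = Mul(Pow(Add(10, M), -1), Add(-9, M)))
Mul(18, Add(Function('a')(-1), -49)) = Mul(18, Add(Mul(Pow(Add(10, -1), -1), Add(-9, -1)), -49)) = Mul(18, Add(Mul(Pow(9, -1), -10), -49)) = Mul(18, Add(Mul(Rational(1, 9), -10), -49)) = Mul(18, Add(Rational(-10, 9), -49)) = Mul(18, Rational(-451, 9)) = -902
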